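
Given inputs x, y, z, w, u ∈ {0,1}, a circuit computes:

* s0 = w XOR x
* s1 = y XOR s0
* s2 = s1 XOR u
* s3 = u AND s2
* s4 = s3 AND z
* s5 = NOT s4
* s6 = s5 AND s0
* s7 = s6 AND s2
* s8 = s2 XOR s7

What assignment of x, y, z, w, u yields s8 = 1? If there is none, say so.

s8 = s2 XOR s7 must be 1, so s2 and s7 differ.
Check with x=1, y=1, z=0, w=1, u=0:
s0 = w XOR x = 1 XOR 1 = 0
s1 = y XOR s0 = 1 XOR 0 = 1
s2 = s1 XOR u = 1 XOR 0 = 1
s3 = u AND s2 = 0 AND 1 = 0
s4 = s3 AND z = 0 AND 0 = 0
s5 = NOT s4 = NOT 0 = 1
s6 = s5 AND s0 = 1 AND 0 = 0
s7 = s6 AND s2 = 0 AND 1 = 0
s8 = s2 XOR s7 = 1 XOR 0 = 1
So s8 = 1 as required.

x=1, y=1, z=0, w=1, u=0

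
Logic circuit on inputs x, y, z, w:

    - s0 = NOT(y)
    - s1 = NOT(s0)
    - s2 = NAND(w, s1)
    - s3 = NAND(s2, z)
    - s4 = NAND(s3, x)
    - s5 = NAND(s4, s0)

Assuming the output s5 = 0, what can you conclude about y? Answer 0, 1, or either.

s5 = NAND(s4, s0) must be 0, so both s4 = 1 and s0 = 1.
s4 = NAND(s3, x) must be 1, so at least one of s3, x is 0.
s0 = NOT(y) must be 1, so y = 0.
Every assignment with s5 = 0 has y = 0; there are 6 such assignment(s).

0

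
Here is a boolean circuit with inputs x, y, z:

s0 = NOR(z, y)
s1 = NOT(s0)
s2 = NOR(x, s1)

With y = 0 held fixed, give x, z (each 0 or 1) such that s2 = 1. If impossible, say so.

s2 = NOR(x, s1) must be 1, so both x = 0 and s1 = 0.
s1 = NOT(s0) must be 0, so s0 = 1.
Check with y = 0 and x=0, z=0:
s0 = NOR(z, y) = NOR(0, 0) = 1
s1 = NOT(s0) = NOT 1 = 0
s2 = NOR(x, s1) = NOR(0, 0) = 1
So s2 = 1.

x=0, z=0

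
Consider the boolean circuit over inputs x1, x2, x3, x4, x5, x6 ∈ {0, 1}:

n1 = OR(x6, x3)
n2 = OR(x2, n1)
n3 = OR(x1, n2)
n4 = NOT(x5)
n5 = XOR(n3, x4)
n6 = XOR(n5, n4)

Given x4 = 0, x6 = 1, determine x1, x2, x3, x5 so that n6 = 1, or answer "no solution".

Check with x4 = 0, x6 = 1 and x1=1, x2=0, x3=0, x5=1:
n1 = OR(x6, x3) = OR(1, 0) = 1
n2 = OR(x2, n1) = OR(0, 1) = 1
n3 = OR(x1, n2) = OR(1, 1) = 1
n4 = NOT(x5) = NOT 1 = 0
n5 = XOR(n3, x4) = XOR(1, 0) = 1
n6 = XOR(n5, n4) = XOR(1, 0) = 1
So n6 = 1.

x1=1, x2=0, x3=0, x5=1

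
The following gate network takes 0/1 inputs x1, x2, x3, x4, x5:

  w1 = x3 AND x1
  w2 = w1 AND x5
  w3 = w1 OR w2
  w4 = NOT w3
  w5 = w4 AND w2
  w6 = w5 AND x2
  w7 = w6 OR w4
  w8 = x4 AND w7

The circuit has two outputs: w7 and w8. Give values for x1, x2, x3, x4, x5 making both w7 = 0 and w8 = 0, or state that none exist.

x1=1 x2=0 x3=1 x4=0 x5=0

Check with x1=1 x2=0 x3=1 x4=0 x5=0:
w1 = x3 AND x1 = 1 AND 1 = 1
w2 = w1 AND x5 = 1 AND 0 = 0
w3 = w1 OR w2 = 1 OR 0 = 1
w4 = NOT w3 = NOT 1 = 0
w5 = w4 AND w2 = 0 AND 0 = 0
w6 = w5 AND x2 = 0 AND 0 = 0
w7 = w6 OR w4 = 0 OR 0 = 0
w8 = x4 AND w7 = 0 AND 0 = 0
So w7 = 0 and w8 = 0.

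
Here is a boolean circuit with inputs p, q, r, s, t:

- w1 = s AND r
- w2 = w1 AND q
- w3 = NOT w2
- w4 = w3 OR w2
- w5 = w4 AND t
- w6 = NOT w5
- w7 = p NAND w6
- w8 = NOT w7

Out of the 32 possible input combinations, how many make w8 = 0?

w8 = NOT w7 must be 0, so w7 = 1.
w7 = p NAND w6 must be 1, so at least one of p, w6 is 0.
Enumerating the 32 input combinations, 24 give w8 = 0 and 8 give w8 = 1.

24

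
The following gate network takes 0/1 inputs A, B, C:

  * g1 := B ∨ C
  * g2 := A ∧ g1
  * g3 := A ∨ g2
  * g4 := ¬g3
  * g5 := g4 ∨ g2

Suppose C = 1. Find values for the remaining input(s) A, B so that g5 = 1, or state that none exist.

A=0 B=1

Check with C = 1 and A=0, B=1:
g1 = B ∨ C = 1 ∨ 1 = 1
g2 = A ∧ g1 = 0 ∧ 1 = 0
g3 = A ∨ g2 = 0 ∨ 0 = 0
g4 = ¬g3 = ¬0 = 1
g5 = g4 ∨ g2 = 1 ∨ 0 = 1
So g5 = 1.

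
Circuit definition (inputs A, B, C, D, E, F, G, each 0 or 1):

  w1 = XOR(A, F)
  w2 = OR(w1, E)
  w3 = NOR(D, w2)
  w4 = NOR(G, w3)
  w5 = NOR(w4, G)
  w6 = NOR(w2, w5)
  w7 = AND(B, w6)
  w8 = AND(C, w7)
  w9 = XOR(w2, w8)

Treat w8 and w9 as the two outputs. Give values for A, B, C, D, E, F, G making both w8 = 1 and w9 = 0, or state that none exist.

Across all 128 input combinations, none give both w8 = 1 and w9 = 0.

no solution exists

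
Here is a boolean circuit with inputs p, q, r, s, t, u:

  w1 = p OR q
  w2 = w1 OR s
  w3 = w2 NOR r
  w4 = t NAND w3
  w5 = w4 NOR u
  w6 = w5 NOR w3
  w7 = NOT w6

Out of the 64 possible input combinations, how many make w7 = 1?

4

w7 = NOT w6 must be 1, so w6 = 0.
Satisfying assignments:
  p=0, q=0, r=0, s=0, t=0, u=0
  p=0, q=0, r=0, s=0, t=0, u=1
  p=0, q=0, r=0, s=0, t=1, u=0
  p=0, q=0, r=0, s=0, t=1, u=1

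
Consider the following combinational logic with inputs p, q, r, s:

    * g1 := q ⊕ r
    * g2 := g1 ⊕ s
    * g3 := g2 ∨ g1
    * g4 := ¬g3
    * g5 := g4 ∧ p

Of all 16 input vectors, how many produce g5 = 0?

14

g5 = g4 ∧ p must be 0, so at least one of g4, p is 0.
Enumerating the 16 input combinations, 14 give g5 = 0 and 2 give g5 = 1.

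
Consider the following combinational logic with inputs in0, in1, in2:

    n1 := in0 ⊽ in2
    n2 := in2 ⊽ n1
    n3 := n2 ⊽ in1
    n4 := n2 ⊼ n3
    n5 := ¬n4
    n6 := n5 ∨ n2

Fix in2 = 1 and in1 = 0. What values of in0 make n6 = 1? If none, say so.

no solution exists

With in2 = 1 and in1 = 0 fixed, none of the 2 settings of in0 give n6 = 1.
For example, with in0=1:
n1 = in0 ⊽ in2 = 1 ⊽ 1 = 0
n2 = in2 ⊽ n1 = 1 ⊽ 0 = 0
n3 = n2 ⊽ in1 = 0 ⊽ 0 = 1
n4 = n2 ⊼ n3 = 0 ⊼ 1 = 1
n5 = ¬n4 = ¬1 = 0
n6 = n5 ∨ n2 = 0 ∨ 0 = 0
giving n6 = 0 ≠ 1.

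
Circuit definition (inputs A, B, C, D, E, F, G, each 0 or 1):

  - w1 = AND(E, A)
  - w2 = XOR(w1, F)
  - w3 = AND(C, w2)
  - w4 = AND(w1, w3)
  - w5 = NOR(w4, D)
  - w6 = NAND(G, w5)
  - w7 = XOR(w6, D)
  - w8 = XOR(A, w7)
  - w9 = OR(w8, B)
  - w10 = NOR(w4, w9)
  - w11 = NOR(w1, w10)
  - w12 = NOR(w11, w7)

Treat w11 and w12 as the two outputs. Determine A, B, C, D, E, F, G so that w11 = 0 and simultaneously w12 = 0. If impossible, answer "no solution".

A=1 B=0 C=0 D=0 E=0 F=0 G=0

Check with A=1 B=0 C=0 D=0 E=0 F=0 G=0:
w1 = AND(E, A) = AND(0, 1) = 0
w2 = XOR(w1, F) = XOR(0, 0) = 0
w3 = AND(C, w2) = AND(0, 0) = 0
w4 = AND(w1, w3) = AND(0, 0) = 0
w5 = NOR(w4, D) = NOR(0, 0) = 1
w6 = NAND(G, w5) = NAND(0, 1) = 1
w7 = XOR(w6, D) = XOR(1, 0) = 1
w8 = XOR(A, w7) = XOR(1, 1) = 0
w9 = OR(w8, B) = OR(0, 0) = 0
w10 = NOR(w4, w9) = NOR(0, 0) = 1
w11 = NOR(w1, w10) = NOR(0, 1) = 0
w12 = NOR(w11, w7) = NOR(0, 1) = 0
So w11 = 0 and w12 = 0.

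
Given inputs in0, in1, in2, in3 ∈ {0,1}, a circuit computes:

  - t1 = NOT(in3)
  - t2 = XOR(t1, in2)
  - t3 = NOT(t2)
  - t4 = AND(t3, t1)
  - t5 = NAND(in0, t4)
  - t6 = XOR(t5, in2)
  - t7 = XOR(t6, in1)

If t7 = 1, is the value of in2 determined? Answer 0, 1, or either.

Both values of in2 occur among assignments with t7 = 1:
  in2=0: in0=0, in1=0, in2=0, in3=0
  in2=1: in0=0, in1=1, in2=1, in3=0

either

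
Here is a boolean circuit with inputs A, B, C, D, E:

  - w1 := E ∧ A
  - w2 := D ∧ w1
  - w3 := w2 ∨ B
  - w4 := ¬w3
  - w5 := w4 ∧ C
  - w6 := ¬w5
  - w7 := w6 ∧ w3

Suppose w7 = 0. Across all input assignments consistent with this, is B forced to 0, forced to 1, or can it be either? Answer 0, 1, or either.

w7 = w6 ∧ w3 must be 0, so at least one of w6, w3 is 0.
Every assignment with w7 = 0 has B = 0; there are 14 such assignment(s).

0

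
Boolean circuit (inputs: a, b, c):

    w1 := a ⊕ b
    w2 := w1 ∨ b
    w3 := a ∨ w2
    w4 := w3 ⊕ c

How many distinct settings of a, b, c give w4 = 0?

4

w4 = w3 ⊕ c must be 0, so w3 and c are equal.
Satisfying assignments:
  a=0, b=0, c=0
  a=0, b=1, c=1
  a=1, b=0, c=1
  a=1, b=1, c=1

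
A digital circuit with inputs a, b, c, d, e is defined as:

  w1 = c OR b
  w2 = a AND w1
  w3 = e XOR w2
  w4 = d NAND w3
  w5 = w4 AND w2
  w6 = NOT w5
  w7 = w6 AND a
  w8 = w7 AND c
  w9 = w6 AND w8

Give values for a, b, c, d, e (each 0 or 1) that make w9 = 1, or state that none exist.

a=1, b=1, c=1, d=1, e=0

w9 = w6 AND w8 must be 1, so both w6 = 1 and w8 = 1.
Check with a=1, b=1, c=1, d=1, e=0:
w1 = c OR b = 1 OR 1 = 1
w2 = a AND w1 = 1 AND 1 = 1
w3 = e XOR w2 = 0 XOR 1 = 1
w4 = d NAND w3 = 1 NAND 1 = 0
w5 = w4 AND w2 = 0 AND 1 = 0
w6 = NOT w5 = NOT 0 = 1
w7 = w6 AND a = 1 AND 1 = 1
w8 = w7 AND c = 1 AND 1 = 1
w9 = w6 AND w8 = 1 AND 1 = 1
So w9 = 1 as required.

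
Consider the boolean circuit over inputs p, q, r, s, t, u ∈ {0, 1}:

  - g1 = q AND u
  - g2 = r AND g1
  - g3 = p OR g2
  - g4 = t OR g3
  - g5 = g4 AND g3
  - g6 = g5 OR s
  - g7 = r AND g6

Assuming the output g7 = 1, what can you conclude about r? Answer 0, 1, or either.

g7 = r AND g6 must be 1, so both r = 1 and g6 = 1.
Every assignment with g7 = 1 has r = 1; there are 26 such assignment(s).

1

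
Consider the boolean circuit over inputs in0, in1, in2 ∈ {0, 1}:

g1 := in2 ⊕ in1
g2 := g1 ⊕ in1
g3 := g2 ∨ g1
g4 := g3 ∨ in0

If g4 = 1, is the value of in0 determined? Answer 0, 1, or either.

either

Both values of in0 occur among assignments with g4 = 1:
  in0=0: in0=0, in1=0, in2=1
  in0=1: in0=1, in1=0, in2=0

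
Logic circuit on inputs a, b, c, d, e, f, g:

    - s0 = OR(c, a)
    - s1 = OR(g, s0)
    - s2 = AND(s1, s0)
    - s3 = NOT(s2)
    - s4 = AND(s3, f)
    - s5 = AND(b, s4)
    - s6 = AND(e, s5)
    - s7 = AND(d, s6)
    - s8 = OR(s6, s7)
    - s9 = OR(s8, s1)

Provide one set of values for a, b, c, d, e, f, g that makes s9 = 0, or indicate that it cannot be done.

Check with a=0 b=1 c=0 d=1 e=0 f=0 g=0:
s0 = OR(c, a) = OR(0, 0) = 0
s1 = OR(g, s0) = OR(0, 0) = 0
s2 = AND(s1, s0) = AND(0, 0) = 0
s3 = NOT(s2) = NOT 0 = 1
s4 = AND(s3, f) = AND(1, 0) = 0
s5 = AND(b, s4) = AND(1, 0) = 0
s6 = AND(e, s5) = AND(0, 0) = 0
s7 = AND(d, s6) = AND(1, 0) = 0
s8 = OR(s6, s7) = OR(0, 0) = 0
s9 = OR(s8, s1) = OR(0, 0) = 0
So s9 = 0 as required.

a=0 b=1 c=0 d=1 e=0 f=0 g=0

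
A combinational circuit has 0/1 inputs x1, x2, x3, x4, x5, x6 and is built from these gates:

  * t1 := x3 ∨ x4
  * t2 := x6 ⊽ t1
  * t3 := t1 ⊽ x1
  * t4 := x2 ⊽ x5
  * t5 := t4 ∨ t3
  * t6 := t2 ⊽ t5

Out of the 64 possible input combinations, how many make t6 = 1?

39

t6 = t2 ⊽ t5 must be 1, so both t2 = 0 and t5 = 0.
Enumerating the 64 input combinations, 39 give t6 = 1 and 25 give t6 = 0.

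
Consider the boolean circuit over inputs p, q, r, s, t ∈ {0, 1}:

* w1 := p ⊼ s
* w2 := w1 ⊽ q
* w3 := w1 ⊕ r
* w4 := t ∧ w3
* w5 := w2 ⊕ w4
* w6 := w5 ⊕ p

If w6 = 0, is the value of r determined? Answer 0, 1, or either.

either

Both values of r occur among assignments with w6 = 0:
  r=0: p=0, q=0, r=0, s=0, t=0
  r=1: p=0, q=0, r=1, s=0, t=0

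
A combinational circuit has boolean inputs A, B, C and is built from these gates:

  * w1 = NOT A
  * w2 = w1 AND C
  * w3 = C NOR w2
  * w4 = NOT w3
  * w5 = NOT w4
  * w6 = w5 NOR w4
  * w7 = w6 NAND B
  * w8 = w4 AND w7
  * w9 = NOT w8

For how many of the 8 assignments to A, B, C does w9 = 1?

4

w9 = NOT w8 must be 1, so w8 = 0.
w8 = w4 AND w7 must be 0, so at least one of w4, w7 is 0.
Satisfying assignments:
  A=0, B=0, C=0
  A=0, B=1, C=0
  A=1, B=0, C=0
  A=1, B=1, C=0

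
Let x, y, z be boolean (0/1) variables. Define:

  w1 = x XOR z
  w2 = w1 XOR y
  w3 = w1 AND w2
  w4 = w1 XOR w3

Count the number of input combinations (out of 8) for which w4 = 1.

2

w4 = w1 XOR w3 must be 1, so w1 and w3 differ.
Satisfying assignments:
  x=0, y=1, z=1
  x=1, y=1, z=0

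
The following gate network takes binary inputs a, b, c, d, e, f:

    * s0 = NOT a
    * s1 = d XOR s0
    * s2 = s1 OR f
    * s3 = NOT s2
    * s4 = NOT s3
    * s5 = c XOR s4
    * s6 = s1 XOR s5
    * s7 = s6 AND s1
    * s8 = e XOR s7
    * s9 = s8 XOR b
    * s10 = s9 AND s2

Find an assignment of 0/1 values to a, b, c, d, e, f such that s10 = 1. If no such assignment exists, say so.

a=1, b=1, c=1, d=1, e=1, f=0

s10 = s9 AND s2 must be 1, so both s9 = 1 and s2 = 1.
s9 = s8 XOR b must be 1, so s8 and b differ.
s2 = s1 OR f must be 1, so at least one of s1, f is 1.
Check with a=1, b=1, c=1, d=1, e=1, f=0:
s0 = NOT a = NOT 1 = 0
s1 = d XOR s0 = 1 XOR 0 = 1
s2 = s1 OR f = 1 OR 0 = 1
s3 = NOT s2 = NOT 1 = 0
s4 = NOT s3 = NOT 0 = 1
s5 = c XOR s4 = 1 XOR 1 = 0
s6 = s1 XOR s5 = 1 XOR 0 = 1
s7 = s6 AND s1 = 1 AND 1 = 1
s8 = e XOR s7 = 1 XOR 1 = 0
s9 = s8 XOR b = 0 XOR 1 = 1
s10 = s9 AND s2 = 1 AND 1 = 1
So s10 = 1 as required.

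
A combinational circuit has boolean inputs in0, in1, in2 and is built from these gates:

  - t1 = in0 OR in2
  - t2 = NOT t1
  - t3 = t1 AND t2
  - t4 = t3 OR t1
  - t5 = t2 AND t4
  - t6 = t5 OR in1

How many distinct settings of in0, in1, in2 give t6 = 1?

t6 = t5 OR in1 must be 1, so at least one of t5, in1 is 1.
Enumerating the 8 input combinations, 4 give t6 = 1 and 4 give t6 = 0.

4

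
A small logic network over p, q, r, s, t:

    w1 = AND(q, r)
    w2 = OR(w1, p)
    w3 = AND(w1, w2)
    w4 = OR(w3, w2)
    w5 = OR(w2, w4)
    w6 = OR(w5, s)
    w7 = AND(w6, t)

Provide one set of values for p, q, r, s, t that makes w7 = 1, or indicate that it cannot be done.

p=1 q=1 r=1 s=0 t=1

Check with p=1 q=1 r=1 s=0 t=1:
w1 = AND(q, r) = AND(1, 1) = 1
w2 = OR(w1, p) = OR(1, 1) = 1
w3 = AND(w1, w2) = AND(1, 1) = 1
w4 = OR(w3, w2) = OR(1, 1) = 1
w5 = OR(w2, w4) = OR(1, 1) = 1
w6 = OR(w5, s) = OR(1, 0) = 1
w7 = AND(w6, t) = AND(1, 1) = 1
So w7 = 1 as required.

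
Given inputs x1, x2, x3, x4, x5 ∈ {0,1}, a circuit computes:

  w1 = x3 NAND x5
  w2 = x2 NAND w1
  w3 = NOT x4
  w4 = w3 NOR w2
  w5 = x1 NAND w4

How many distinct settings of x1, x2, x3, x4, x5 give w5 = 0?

3

w5 = x1 NAND w4 must be 0, so both x1 = 1 and w4 = 1.
w4 = w3 NOR w2 must be 1, so both w3 = 0 and w2 = 0.
Enumerating the 32 input combinations, 3 give w5 = 0 and 29 give w5 = 1.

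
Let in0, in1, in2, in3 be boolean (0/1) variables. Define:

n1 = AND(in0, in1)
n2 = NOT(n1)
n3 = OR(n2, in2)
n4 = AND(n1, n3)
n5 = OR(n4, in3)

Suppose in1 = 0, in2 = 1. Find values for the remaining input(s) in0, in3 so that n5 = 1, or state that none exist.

n5 = OR(n4, in3) must be 1, so at least one of n4, in3 is 1.
Check with in1 = 0, in2 = 1 and in0=1, in3=1:
n1 = AND(in0, in1) = AND(1, 0) = 0
n2 = NOT(n1) = NOT 0 = 1
n3 = OR(n2, in2) = OR(1, 1) = 1
n4 = AND(n1, n3) = AND(0, 1) = 0
n5 = OR(n4, in3) = OR(0, 1) = 1
So n5 = 1.

in0=1 in3=1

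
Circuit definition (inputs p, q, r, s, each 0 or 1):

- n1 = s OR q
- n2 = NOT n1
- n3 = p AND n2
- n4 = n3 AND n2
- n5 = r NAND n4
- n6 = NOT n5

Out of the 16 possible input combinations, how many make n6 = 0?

15

n6 = NOT n5 must be 0, so n5 = 1.
n5 = r NAND n4 must be 1, so at least one of r, n4 is 0.
Enumerating the 16 input combinations, 15 give n6 = 0 and 1 give n6 = 1.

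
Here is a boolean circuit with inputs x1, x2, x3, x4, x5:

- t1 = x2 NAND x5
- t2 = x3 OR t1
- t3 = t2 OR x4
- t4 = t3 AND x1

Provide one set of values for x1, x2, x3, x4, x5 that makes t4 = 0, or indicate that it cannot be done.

Check with x1=0, x2=0, x3=1, x4=1, x5=0:
t1 = x2 NAND x5 = 0 NAND 0 = 1
t2 = x3 OR t1 = 1 OR 1 = 1
t3 = t2 OR x4 = 1 OR 1 = 1
t4 = t3 AND x1 = 1 AND 0 = 0
So t4 = 0 as required.

x1=0, x2=0, x3=1, x4=1, x5=0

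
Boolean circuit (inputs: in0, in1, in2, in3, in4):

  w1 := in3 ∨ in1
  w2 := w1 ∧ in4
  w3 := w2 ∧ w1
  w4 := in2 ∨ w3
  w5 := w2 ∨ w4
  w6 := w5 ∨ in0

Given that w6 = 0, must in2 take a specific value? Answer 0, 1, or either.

w6 = w5 ∨ in0 must be 0, so both w5 = 0 and in0 = 0.
Every assignment with w6 = 0 has in2 = 0; there are 5 such assignment(s).

0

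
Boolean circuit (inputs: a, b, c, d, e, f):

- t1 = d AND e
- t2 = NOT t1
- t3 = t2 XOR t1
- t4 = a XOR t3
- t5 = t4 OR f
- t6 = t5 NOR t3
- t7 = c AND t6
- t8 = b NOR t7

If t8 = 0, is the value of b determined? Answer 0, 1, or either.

t8 = b NOR t7 must be 0, so at least one of b, t7 is 1.
Every assignment with t8 = 0 has b = 1; there are 32 such assignment(s).

1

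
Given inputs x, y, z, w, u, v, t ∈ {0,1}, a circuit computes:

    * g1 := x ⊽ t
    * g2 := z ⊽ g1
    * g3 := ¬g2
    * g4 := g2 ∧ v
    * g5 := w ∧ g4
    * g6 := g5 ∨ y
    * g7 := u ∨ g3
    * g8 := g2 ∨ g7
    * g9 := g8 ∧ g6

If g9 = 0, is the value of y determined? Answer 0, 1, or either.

0

g9 = g8 ∧ g6 must be 0, so at least one of g8, g6 is 0.
Every assignment with g9 = 0 has y = 0; there are 58 such assignment(s).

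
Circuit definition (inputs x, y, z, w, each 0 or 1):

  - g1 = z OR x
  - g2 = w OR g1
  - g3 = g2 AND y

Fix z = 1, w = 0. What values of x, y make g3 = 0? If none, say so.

Check with z = 1, w = 0 and x=0, y=0:
g1 = z OR x = 1 OR 0 = 1
g2 = w OR g1 = 0 OR 1 = 1
g3 = g2 AND y = 1 AND 0 = 0
So g3 = 0.

x=0 y=0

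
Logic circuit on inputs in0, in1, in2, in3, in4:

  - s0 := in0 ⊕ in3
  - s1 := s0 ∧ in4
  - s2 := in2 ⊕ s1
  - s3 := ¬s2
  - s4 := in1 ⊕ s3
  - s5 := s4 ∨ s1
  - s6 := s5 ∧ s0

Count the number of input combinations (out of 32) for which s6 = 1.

s6 = s5 ∧ s0 must be 1, so both s5 = 1 and s0 = 1.
s5 = s4 ∨ s1 must be 1, so at least one of s4, s1 is 1.
s0 = in0 ⊕ in3 must be 1, so in0 and in3 differ.
Enumerating the 32 input combinations, 12 give s6 = 1 and 20 give s6 = 0.

12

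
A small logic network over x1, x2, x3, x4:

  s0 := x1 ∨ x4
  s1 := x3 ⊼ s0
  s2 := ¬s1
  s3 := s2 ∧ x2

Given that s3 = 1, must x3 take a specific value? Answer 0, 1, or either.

1

s3 = s2 ∧ x2 must be 1, so both s2 = 1 and x2 = 1.
s2 = ¬s1 must be 1, so s1 = 0.
Every assignment with s3 = 1 has x3 = 1; there are 3 such assignment(s).
  x1=0, x2=1, x3=1, x4=1
  x1=1, x2=1, x3=1, x4=0
  x1=1, x2=1, x3=1, x4=1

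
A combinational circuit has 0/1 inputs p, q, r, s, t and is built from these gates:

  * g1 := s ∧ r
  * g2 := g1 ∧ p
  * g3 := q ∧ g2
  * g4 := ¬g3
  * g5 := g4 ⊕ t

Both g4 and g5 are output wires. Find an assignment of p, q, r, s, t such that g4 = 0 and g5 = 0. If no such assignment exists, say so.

Check with p=1 q=1 r=1 s=1 t=0:
g1 = s ∧ r = 1 ∧ 1 = 1
g2 = g1 ∧ p = 1 ∧ 1 = 1
g3 = q ∧ g2 = 1 ∧ 1 = 1
g4 = ¬g3 = ¬1 = 0
g5 = g4 ⊕ t = 0 ⊕ 0 = 0
So g4 = 0 and g5 = 0.

p=1 q=1 r=1 s=1 t=0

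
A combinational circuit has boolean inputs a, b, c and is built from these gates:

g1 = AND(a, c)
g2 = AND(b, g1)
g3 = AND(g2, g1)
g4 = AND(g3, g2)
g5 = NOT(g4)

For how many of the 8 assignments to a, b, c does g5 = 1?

7

g5 = NOT(g4) must be 1, so g4 = 0.
Enumerating the 8 input combinations, 7 give g5 = 1 and 1 give g5 = 0.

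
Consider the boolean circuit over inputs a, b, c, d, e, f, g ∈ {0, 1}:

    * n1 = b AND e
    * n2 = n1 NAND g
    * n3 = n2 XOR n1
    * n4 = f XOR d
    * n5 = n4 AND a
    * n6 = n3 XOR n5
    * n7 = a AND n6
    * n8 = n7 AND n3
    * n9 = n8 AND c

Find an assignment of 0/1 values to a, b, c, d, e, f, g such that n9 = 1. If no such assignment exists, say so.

Check with a=1 b=1 c=1 d=0 e=0 f=0 g=1:
n1 = b AND e = 1 AND 0 = 0
n2 = n1 NAND g = 0 NAND 1 = 1
n3 = n2 XOR n1 = 1 XOR 0 = 1
n4 = f XOR d = 0 XOR 0 = 0
n5 = n4 AND a = 0 AND 1 = 0
n6 = n3 XOR n5 = 1 XOR 0 = 1
n7 = a AND n6 = 1 AND 1 = 1
n8 = n7 AND n3 = 1 AND 1 = 1
n9 = n8 AND c = 1 AND 1 = 1
So n9 = 1 as required.

a=1 b=1 c=1 d=0 e=0 f=0 g=1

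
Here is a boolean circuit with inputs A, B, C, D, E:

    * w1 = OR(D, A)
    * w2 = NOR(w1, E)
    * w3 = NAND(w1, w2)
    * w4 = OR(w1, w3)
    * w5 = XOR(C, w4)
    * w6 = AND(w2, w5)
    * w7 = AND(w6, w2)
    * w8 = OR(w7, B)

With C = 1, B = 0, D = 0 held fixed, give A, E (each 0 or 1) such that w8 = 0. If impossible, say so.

w8 = OR(w7, B) must be 0, so both w7 = 0 and B = 0.
Check with C = 1, B = 0, D = 0 and A=1, E=1:
w1 = OR(D, A) = OR(0, 1) = 1
w2 = NOR(w1, E) = NOR(1, 1) = 0
w3 = NAND(w1, w2) = NAND(1, 0) = 1
w4 = OR(w1, w3) = OR(1, 1) = 1
w5 = XOR(C, w4) = XOR(1, 1) = 0
w6 = AND(w2, w5) = AND(0, 0) = 0
w7 = AND(w6, w2) = AND(0, 0) = 0
w8 = OR(w7, B) = OR(0, 0) = 0
So w8 = 0.

A=1, E=1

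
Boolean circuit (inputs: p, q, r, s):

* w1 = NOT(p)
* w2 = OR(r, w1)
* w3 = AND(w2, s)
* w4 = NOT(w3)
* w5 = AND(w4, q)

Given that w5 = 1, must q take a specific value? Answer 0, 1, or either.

1

w5 = AND(w4, q) must be 1, so both w4 = 1 and q = 1.
Every assignment with w5 = 1 has q = 1; there are 5 such assignment(s).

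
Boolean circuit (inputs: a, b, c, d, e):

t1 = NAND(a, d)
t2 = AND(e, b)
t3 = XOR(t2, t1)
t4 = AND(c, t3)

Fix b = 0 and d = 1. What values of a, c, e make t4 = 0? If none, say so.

a=0, c=0, e=1

t4 = AND(c, t3) must be 0, so at least one of c, t3 is 0.
Check with b = 0 and d = 1 and a=0, c=0, e=1:
t1 = NAND(a, d) = NAND(0, 1) = 1
t2 = AND(e, b) = AND(1, 0) = 0
t3 = XOR(t2, t1) = XOR(0, 1) = 1
t4 = AND(c, t3) = AND(0, 1) = 0
So t4 = 0.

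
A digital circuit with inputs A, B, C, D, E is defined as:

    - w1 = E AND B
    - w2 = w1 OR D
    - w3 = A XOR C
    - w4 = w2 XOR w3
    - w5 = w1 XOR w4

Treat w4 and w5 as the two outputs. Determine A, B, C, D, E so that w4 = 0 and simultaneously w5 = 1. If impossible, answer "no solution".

A=1 B=1 C=0 D=1 E=1

Check with A=1 B=1 C=0 D=1 E=1:
w1 = E AND B = 1 AND 1 = 1
w2 = w1 OR D = 1 OR 1 = 1
w3 = A XOR C = 1 XOR 0 = 1
w4 = w2 XOR w3 = 1 XOR 1 = 0
w5 = w1 XOR w4 = 1 XOR 0 = 1
So w4 = 0 and w5 = 1.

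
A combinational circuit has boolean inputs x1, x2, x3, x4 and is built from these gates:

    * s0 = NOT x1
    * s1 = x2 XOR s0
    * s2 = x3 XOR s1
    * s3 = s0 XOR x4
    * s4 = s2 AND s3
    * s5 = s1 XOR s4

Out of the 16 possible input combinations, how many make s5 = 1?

8

s5 = s1 XOR s4 must be 1, so s1 and s4 differ.
Enumerating the 16 input combinations, 8 give s5 = 1 and 8 give s5 = 0.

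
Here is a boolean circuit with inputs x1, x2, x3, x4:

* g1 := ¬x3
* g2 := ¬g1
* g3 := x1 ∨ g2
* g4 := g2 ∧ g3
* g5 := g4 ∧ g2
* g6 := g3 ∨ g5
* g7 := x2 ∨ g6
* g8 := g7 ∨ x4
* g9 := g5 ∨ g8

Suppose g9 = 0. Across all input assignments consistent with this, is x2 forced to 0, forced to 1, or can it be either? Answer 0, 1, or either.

0

g9 = g5 ∨ g8 must be 0, so both g5 = 0 and g8 = 0.
g5 = g4 ∧ g2 must be 0, so at least one of g4, g2 is 0.
Every assignment with g9 = 0 has x2 = 0; there are 1 such assignment(s).
  x1=0, x2=0, x3=0, x4=0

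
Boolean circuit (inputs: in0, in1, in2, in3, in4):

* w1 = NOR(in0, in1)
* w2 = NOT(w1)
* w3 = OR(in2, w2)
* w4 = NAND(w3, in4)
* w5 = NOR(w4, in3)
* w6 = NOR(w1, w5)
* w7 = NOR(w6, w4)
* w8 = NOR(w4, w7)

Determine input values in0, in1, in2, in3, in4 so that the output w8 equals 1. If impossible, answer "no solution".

w8 = NOR(w4, w7) must be 1, so both w4 = 0 and w7 = 0.
w4 = NAND(w3, in4) must be 0, so both w3 = 1 and in4 = 1.
w7 = NOR(w6, w4) must be 0, so at least one of w6, w4 is 1.
Check with in0=1, in1=1, in2=0, in3=1, in4=1:
w1 = NOR(in0, in1) = NOR(1, 1) = 0
w2 = NOT(w1) = NOT 0 = 1
w3 = OR(in2, w2) = OR(0, 1) = 1
w4 = NAND(w3, in4) = NAND(1, 1) = 0
w5 = NOR(w4, in3) = NOR(0, 1) = 0
w6 = NOR(w1, w5) = NOR(0, 0) = 1
w7 = NOR(w6, w4) = NOR(1, 0) = 0
w8 = NOR(w4, w7) = NOR(0, 0) = 1
So w8 = 1 as required.

in0=1, in1=1, in2=0, in3=1, in4=1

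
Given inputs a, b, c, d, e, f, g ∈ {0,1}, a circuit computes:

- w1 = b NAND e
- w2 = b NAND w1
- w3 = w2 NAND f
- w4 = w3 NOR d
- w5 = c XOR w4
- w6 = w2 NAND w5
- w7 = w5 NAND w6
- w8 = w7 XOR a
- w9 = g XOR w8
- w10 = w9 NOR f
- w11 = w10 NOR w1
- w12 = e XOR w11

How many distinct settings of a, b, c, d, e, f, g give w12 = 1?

w12 = e XOR w11 must be 1, so e and w11 differ.
Enumerating the 128 input combinations, 40 give w12 = 1 and 88 give w12 = 0.

40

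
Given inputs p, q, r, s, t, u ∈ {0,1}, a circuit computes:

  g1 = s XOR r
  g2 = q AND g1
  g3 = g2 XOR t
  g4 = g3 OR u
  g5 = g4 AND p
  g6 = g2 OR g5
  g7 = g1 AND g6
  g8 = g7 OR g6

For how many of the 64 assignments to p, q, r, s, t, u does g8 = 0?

g8 = g7 OR g6 must be 0, so both g7 = 0 and g6 = 0.
Enumerating the 64 input combinations, 30 give g8 = 0 and 34 give g8 = 1.

30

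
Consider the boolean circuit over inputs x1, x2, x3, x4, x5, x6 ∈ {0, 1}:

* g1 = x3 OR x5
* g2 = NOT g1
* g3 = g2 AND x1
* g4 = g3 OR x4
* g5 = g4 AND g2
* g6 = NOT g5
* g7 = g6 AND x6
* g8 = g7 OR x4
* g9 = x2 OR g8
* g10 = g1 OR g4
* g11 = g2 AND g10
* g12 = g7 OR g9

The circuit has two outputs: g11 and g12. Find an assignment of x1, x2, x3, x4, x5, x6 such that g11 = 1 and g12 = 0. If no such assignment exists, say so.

x1=1, x2=0, x3=0, x4=0, x5=0, x6=1

Check with x1=1, x2=0, x3=0, x4=0, x5=0, x6=1:
g1 = x3 OR x5 = 0 OR 0 = 0
g2 = NOT g1 = NOT 0 = 1
g3 = g2 AND x1 = 1 AND 1 = 1
g4 = g3 OR x4 = 1 OR 0 = 1
g5 = g4 AND g2 = 1 AND 1 = 1
g6 = NOT g5 = NOT 1 = 0
g7 = g6 AND x6 = 0 AND 1 = 0
g8 = g7 OR x4 = 0 OR 0 = 0
g9 = x2 OR g8 = 0 OR 0 = 0
g10 = g1 OR g4 = 0 OR 1 = 1
g11 = g2 AND g10 = 1 AND 1 = 1
g12 = g7 OR g9 = 0 OR 0 = 0
So g11 = 1 and g12 = 0.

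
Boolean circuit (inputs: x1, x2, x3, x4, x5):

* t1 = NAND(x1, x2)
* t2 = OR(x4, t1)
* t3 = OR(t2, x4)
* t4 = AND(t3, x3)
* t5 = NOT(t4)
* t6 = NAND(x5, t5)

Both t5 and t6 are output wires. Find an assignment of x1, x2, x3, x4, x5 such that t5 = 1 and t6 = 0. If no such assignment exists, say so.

Check with x1=0, x2=0, x3=0, x4=1, x5=1:
t1 = NAND(x1, x2) = NAND(0, 0) = 1
t2 = OR(x4, t1) = OR(1, 1) = 1
t3 = OR(t2, x4) = OR(1, 1) = 1
t4 = AND(t3, x3) = AND(1, 0) = 0
t5 = NOT(t4) = NOT 0 = 1
t6 = NAND(x5, t5) = NAND(1, 1) = 0
So t5 = 1 and t6 = 0.

x1=0, x2=0, x3=0, x4=1, x5=1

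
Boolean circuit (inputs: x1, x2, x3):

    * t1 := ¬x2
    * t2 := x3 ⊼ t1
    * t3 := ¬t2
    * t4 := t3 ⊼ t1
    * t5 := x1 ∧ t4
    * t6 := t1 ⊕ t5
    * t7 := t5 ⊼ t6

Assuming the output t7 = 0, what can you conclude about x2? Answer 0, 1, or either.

1

t7 = t5 ⊼ t6 must be 0, so both t5 = 1 and t6 = 1.
Every assignment with t7 = 0 has x2 = 1; there are 2 such assignment(s).
  x1=1, x2=1, x3=0
  x1=1, x2=1, x3=1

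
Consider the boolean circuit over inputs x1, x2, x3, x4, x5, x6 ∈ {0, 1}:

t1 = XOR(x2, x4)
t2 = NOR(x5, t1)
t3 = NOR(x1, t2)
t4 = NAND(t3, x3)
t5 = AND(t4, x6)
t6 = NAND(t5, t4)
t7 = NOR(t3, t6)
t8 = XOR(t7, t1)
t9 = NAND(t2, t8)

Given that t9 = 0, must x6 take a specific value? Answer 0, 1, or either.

t9 = NAND(t2, t8) must be 0, so both t2 = 1 and t8 = 1.
t2 = NOR(x5, t1) must be 1, so both x5 = 0 and t1 = 0.
t8 = XOR(t7, t1) must be 1, so t7 and t1 differ.
Every assignment with t9 = 0 has x6 = 1; there are 8 such assignment(s).

1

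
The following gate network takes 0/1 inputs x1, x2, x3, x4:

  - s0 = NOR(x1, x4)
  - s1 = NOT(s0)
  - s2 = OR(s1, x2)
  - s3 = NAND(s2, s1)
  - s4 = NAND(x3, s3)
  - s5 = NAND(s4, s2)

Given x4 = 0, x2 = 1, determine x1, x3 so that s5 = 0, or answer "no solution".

s5 = NAND(s4, s2) must be 0, so both s4 = 1 and s2 = 1.
s4 = NAND(x3, s3) must be 1, so at least one of x3, s3 is 0.
Check with x4 = 0, x2 = 1 and x1=0, x3=0:
s0 = NOR(x1, x4) = NOR(0, 0) = 1
s1 = NOT(s0) = NOT 1 = 0
s2 = OR(s1, x2) = OR(0, 1) = 1
s3 = NAND(s2, s1) = NAND(1, 0) = 1
s4 = NAND(x3, s3) = NAND(0, 1) = 1
s5 = NAND(s4, s2) = NAND(1, 1) = 0
So s5 = 0.

x1=0 x3=0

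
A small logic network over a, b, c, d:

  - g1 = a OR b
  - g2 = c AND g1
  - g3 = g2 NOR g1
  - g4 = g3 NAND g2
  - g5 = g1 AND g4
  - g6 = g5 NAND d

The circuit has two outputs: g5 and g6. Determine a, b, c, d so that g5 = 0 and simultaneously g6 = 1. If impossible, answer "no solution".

a=0, b=0, c=1, d=1

Check with a=0, b=0, c=1, d=1:
g1 = a OR b = 0 OR 0 = 0
g2 = c AND g1 = 1 AND 0 = 0
g3 = g2 NOR g1 = 0 NOR 0 = 1
g4 = g3 NAND g2 = 1 NAND 0 = 1
g5 = g1 AND g4 = 0 AND 1 = 0
g6 = g5 NAND d = 0 NAND 1 = 1
So g5 = 0 and g6 = 1.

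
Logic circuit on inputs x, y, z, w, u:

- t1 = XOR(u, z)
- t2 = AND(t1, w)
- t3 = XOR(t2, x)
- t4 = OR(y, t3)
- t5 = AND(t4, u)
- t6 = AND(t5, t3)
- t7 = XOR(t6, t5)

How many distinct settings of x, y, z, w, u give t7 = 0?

t7 = XOR(t6, t5) must be 0, so t6 and t5 are equal.
Enumerating the 32 input combinations, 28 give t7 = 0 and 4 give t7 = 1.

28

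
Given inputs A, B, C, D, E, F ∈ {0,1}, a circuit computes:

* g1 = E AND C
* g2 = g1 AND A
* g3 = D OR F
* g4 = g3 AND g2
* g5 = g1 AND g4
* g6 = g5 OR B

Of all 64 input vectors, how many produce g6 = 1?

35

g6 = g5 OR B must be 1, so at least one of g5, B is 1.
Enumerating the 64 input combinations, 35 give g6 = 1 and 29 give g6 = 0.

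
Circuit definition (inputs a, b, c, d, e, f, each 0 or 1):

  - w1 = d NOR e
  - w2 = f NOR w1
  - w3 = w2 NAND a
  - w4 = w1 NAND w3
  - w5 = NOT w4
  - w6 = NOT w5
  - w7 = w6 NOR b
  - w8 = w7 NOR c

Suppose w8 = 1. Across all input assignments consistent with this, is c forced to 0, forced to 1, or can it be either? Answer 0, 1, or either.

0

w8 = w7 NOR c must be 1, so both w7 = 0 and c = 0.
w7 = w6 NOR b must be 0, so at least one of w6, b is 1.
Every assignment with w8 = 1 has c = 0; there are 28 such assignment(s).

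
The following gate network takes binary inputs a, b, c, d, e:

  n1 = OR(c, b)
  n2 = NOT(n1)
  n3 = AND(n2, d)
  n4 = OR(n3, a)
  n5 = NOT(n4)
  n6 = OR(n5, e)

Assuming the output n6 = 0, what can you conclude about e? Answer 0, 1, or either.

0

n6 = OR(n5, e) must be 0, so both n5 = 0 and e = 0.
Every assignment with n6 = 0 has e = 0; there are 9 such assignment(s).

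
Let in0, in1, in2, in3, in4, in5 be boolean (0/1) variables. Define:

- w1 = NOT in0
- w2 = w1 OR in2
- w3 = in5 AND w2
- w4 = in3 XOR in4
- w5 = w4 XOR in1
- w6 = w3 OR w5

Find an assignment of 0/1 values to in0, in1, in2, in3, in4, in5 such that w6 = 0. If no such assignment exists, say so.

in0=0 in1=1 in2=0 in3=0 in4=1 in5=0

Check with in0=0 in1=1 in2=0 in3=0 in4=1 in5=0:
w1 = NOT in0 = NOT 0 = 1
w2 = w1 OR in2 = 1 OR 0 = 1
w3 = in5 AND w2 = 0 AND 1 = 0
w4 = in3 XOR in4 = 0 XOR 1 = 1
w5 = w4 XOR in1 = 1 XOR 1 = 0
w6 = w3 OR w5 = 0 OR 0 = 0
So w6 = 0 as required.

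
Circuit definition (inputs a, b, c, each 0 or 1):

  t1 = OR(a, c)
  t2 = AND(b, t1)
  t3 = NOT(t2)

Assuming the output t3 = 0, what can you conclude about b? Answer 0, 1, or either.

1

t3 = NOT(t2) must be 0, so t2 = 1.
t2 = AND(b, t1) must be 1, so both b = 1 and t1 = 1.
Every assignment with t3 = 0 has b = 1; there are 3 such assignment(s).
  a=0, b=1, c=1
  a=1, b=1, c=0
  a=1, b=1, c=1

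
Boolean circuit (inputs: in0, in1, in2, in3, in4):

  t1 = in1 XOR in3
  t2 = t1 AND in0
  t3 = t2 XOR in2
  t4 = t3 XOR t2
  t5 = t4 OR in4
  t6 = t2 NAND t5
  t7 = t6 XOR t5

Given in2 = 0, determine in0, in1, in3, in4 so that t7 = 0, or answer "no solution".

Check with in2 = 0 and in0=1, in1=1, in3=1, in4=1:
t1 = in1 XOR in3 = 1 XOR 1 = 0
t2 = t1 AND in0 = 0 AND 1 = 0
t3 = t2 XOR in2 = 0 XOR 0 = 0
t4 = t3 XOR t2 = 0 XOR 0 = 0
t5 = t4 OR in4 = 0 OR 1 = 1
t6 = t2 NAND t5 = 0 NAND 1 = 1
t7 = t6 XOR t5 = 1 XOR 1 = 0
So t7 = 0.

in0=1, in1=1, in3=1, in4=1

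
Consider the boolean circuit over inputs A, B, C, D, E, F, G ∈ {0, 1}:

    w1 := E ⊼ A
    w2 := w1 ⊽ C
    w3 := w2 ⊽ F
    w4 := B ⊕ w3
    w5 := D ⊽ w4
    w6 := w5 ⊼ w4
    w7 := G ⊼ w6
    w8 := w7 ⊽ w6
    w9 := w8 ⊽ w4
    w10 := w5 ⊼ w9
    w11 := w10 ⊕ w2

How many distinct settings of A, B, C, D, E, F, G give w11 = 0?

40

w11 = w10 ⊕ w2 must be 0, so w10 and w2 are equal.
Enumerating the 128 input combinations, 40 give w11 = 0 and 88 give w11 = 1.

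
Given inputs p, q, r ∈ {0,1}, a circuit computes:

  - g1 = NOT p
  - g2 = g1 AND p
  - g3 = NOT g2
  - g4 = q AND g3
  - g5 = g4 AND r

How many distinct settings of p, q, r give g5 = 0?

6

g5 = g4 AND r must be 0, so at least one of g4, r is 0.
Enumerating the 8 input combinations, 6 give g5 = 0 and 2 give g5 = 1.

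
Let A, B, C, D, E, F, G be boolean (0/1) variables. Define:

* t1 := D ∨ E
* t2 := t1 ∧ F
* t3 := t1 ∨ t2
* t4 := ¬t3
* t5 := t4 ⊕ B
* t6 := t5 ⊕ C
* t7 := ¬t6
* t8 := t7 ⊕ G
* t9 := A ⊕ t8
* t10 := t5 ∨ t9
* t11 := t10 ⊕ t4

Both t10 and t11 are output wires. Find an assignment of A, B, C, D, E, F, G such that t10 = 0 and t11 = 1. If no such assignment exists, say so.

A=1, B=1, C=1, D=0, E=0, F=1, G=1

Check with A=1, B=1, C=1, D=0, E=0, F=1, G=1:
t1 = D ∨ E = 0 ∨ 0 = 0
t2 = t1 ∧ F = 0 ∧ 1 = 0
t3 = t1 ∨ t2 = 0 ∨ 0 = 0
t4 = ¬t3 = ¬0 = 1
t5 = t4 ⊕ B = 1 ⊕ 1 = 0
t6 = t5 ⊕ C = 0 ⊕ 1 = 1
t7 = ¬t6 = ¬1 = 0
t8 = t7 ⊕ G = 0 ⊕ 1 = 1
t9 = A ⊕ t8 = 1 ⊕ 1 = 0
t10 = t5 ∨ t9 = 0 ∨ 0 = 0
t11 = t10 ⊕ t4 = 0 ⊕ 1 = 1
So t10 = 0 and t11 = 1.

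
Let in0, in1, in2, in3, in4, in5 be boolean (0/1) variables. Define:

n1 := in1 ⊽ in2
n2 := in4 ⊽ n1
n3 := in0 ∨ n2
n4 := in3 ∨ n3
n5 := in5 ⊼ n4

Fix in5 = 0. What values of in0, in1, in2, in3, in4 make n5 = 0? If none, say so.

With in5 = 0 fixed, none of the 32 settings of in0, in1, in2, in3, in4 give n5 = 0.
For example, with in0=0, in1=0, in2=0, in3=0, in4=0:
n1 = in1 ⊽ in2 = 0 ⊽ 0 = 1
n2 = in4 ⊽ n1 = 0 ⊽ 1 = 0
n3 = in0 ∨ n2 = 0 ∨ 0 = 0
n4 = in3 ∨ n3 = 0 ∨ 0 = 0
n5 = in5 ⊼ n4 = 0 ⊼ 0 = 1
giving n5 = 1 ≠ 0.

no solution exists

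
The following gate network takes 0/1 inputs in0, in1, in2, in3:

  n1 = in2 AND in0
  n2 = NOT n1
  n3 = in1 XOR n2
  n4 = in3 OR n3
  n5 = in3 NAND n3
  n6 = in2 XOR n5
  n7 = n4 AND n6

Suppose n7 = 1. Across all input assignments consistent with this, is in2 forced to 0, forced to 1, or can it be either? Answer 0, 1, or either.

either

Both values of in2 occur among assignments with n7 = 1:
  in2=0: in0=0, in1=0, in2=0, in3=0
  in2=1: in0=0, in1=0, in2=1, in3=1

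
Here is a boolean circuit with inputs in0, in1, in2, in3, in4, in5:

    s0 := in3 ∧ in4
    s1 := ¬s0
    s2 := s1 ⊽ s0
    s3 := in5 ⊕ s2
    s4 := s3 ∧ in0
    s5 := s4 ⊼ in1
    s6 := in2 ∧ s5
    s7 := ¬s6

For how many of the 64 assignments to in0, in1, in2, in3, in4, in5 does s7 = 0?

28

s7 = ¬s6 must be 0, so s6 = 1.
Enumerating the 64 input combinations, 28 give s7 = 0 and 36 give s7 = 1.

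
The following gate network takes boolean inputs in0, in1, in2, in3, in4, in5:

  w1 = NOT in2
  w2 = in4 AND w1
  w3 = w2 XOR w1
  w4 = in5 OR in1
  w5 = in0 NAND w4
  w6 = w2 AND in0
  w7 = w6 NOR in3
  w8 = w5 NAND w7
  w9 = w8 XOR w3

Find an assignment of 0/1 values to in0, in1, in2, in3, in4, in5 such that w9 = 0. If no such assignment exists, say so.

w9 = w8 XOR w3 must be 0, so w8 and w3 are equal.
Check with in0=0, in1=0, in2=1, in3=0, in4=1, in5=0:
w1 = NOT in2 = NOT 1 = 0
w2 = in4 AND w1 = 1 AND 0 = 0
w3 = w2 XOR w1 = 0 XOR 0 = 0
w4 = in5 OR in1 = 0 OR 0 = 0
w5 = in0 NAND w4 = 0 NAND 0 = 1
w6 = w2 AND in0 = 0 AND 0 = 0
w7 = w6 NOR in3 = 0 NOR 0 = 1
w8 = w5 NAND w7 = 1 NAND 1 = 0
w9 = w8 XOR w3 = 0 XOR 0 = 0
So w9 = 0 as required.

in0=0, in1=0, in2=1, in3=0, in4=1, in5=0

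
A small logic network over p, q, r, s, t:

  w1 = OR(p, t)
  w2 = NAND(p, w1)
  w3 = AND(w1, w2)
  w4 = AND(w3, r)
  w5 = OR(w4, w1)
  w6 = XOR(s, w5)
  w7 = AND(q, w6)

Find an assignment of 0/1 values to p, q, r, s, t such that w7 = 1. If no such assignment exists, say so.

w7 = AND(q, w6) must be 1, so both q = 1 and w6 = 1.
Check with p=1 q=1 r=0 s=0 t=1:
w1 = OR(p, t) = OR(1, 1) = 1
w2 = NAND(p, w1) = NAND(1, 1) = 0
w3 = AND(w1, w2) = AND(1, 0) = 0
w4 = AND(w3, r) = AND(0, 0) = 0
w5 = OR(w4, w1) = OR(0, 1) = 1
w6 = XOR(s, w5) = XOR(0, 1) = 1
w7 = AND(q, w6) = AND(1, 1) = 1
So w7 = 1 as required.

p=1 q=1 r=0 s=0 t=1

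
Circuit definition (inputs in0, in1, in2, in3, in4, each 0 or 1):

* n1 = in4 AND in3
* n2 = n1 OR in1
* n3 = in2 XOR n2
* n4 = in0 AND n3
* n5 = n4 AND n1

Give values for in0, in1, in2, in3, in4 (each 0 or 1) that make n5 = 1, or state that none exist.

in0=1, in1=1, in2=0, in3=1, in4=1

n5 = n4 AND n1 must be 1, so both n4 = 1 and n1 = 1.
Check with in0=1, in1=1, in2=0, in3=1, in4=1:
n1 = in4 AND in3 = 1 AND 1 = 1
n2 = n1 OR in1 = 1 OR 1 = 1
n3 = in2 XOR n2 = 0 XOR 1 = 1
n4 = in0 AND n3 = 1 AND 1 = 1
n5 = n4 AND n1 = 1 AND 1 = 1
So n5 = 1 as required.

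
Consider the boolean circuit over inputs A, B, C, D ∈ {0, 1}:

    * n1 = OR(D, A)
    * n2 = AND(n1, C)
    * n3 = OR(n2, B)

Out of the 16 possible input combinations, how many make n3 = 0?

n3 = OR(n2, B) must be 0, so both n2 = 0 and B = 0.
n2 = AND(n1, C) must be 0, so at least one of n1, C is 0.
Enumerating the 16 input combinations, 5 give n3 = 0 and 11 give n3 = 1.

5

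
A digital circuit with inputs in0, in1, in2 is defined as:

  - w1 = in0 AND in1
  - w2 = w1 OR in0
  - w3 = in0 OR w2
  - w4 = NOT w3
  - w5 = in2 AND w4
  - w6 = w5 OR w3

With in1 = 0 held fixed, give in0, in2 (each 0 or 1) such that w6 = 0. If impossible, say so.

in0=0, in2=0

w6 = w5 OR w3 must be 0, so both w5 = 0 and w3 = 0.
Check with in1 = 0 and in0=0, in2=0:
w1 = in0 AND in1 = 0 AND 0 = 0
w2 = w1 OR in0 = 0 OR 0 = 0
w3 = in0 OR w2 = 0 OR 0 = 0
w4 = NOT w3 = NOT 0 = 1
w5 = in2 AND w4 = 0 AND 1 = 0
w6 = w5 OR w3 = 0 OR 0 = 0
So w6 = 0.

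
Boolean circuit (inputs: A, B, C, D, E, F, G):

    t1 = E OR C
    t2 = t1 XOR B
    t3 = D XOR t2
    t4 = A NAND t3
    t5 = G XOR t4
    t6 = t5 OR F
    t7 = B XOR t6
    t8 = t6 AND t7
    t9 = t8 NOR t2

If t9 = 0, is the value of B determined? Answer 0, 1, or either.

Both values of B occur among assignments with t9 = 0:
  B=0: A=0, B=0, C=0, D=0, E=0, F=0, G=0
  B=1: A=0, B=1, C=0, D=0, E=0, F=0, G=0

either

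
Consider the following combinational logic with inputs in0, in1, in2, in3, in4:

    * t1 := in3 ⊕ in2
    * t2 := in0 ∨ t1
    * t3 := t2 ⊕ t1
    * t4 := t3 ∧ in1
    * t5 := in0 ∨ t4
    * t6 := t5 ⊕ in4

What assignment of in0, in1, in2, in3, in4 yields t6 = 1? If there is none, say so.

in0=0, in1=0, in2=1, in3=1, in4=1

t6 = t5 ⊕ in4 must be 1, so t5 and in4 differ.
Check with in0=0, in1=0, in2=1, in3=1, in4=1:
t1 = in3 ⊕ in2 = 1 ⊕ 1 = 0
t2 = in0 ∨ t1 = 0 ∨ 0 = 0
t3 = t2 ⊕ t1 = 0 ⊕ 0 = 0
t4 = t3 ∧ in1 = 0 ∧ 0 = 0
t5 = in0 ∨ t4 = 0 ∨ 0 = 0
t6 = t5 ⊕ in4 = 0 ⊕ 1 = 1
So t6 = 1 as required.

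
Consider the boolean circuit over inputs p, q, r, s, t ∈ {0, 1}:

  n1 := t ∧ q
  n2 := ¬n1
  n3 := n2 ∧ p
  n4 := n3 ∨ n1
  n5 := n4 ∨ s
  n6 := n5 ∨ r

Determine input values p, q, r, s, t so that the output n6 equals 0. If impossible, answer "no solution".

Check with p=0, q=0, r=0, s=0, t=1:
n1 = t ∧ q = 1 ∧ 0 = 0
n2 = ¬n1 = ¬0 = 1
n3 = n2 ∧ p = 1 ∧ 0 = 0
n4 = n3 ∨ n1 = 0 ∨ 0 = 0
n5 = n4 ∨ s = 0 ∨ 0 = 0
n6 = n5 ∨ r = 0 ∨ 0 = 0
So n6 = 0 as required.

p=0, q=0, r=0, s=0, t=1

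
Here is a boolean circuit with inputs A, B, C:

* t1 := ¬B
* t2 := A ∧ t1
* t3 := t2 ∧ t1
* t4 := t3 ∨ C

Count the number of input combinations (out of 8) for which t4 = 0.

3

t4 = t3 ∨ C must be 0, so both t3 = 0 and C = 0.
Enumerating the 8 input combinations, 3 give t4 = 0 and 5 give t4 = 1.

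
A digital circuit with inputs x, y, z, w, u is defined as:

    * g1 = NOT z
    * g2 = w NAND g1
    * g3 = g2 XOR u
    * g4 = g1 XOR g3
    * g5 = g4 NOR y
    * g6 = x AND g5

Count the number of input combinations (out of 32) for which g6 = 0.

g6 = x AND g5 must be 0, so at least one of x, g5 is 0.
Enumerating the 32 input combinations, 28 give g6 = 0 and 4 give g6 = 1.

28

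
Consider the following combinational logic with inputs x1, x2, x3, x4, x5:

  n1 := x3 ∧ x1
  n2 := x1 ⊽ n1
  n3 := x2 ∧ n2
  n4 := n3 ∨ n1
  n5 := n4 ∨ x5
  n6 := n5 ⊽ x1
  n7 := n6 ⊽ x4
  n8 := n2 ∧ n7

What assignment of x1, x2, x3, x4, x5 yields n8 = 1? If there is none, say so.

x1=0 x2=1 x3=1 x4=0 x5=0

Check with x1=0 x2=1 x3=1 x4=0 x5=0:
n1 = x3 ∧ x1 = 1 ∧ 0 = 0
n2 = x1 ⊽ n1 = 0 ⊽ 0 = 1
n3 = x2 ∧ n2 = 1 ∧ 1 = 1
n4 = n3 ∨ n1 = 1 ∨ 0 = 1
n5 = n4 ∨ x5 = 1 ∨ 0 = 1
n6 = n5 ⊽ x1 = 1 ⊽ 0 = 0
n7 = n6 ⊽ x4 = 0 ⊽ 0 = 1
n8 = n2 ∧ n7 = 1 ∧ 1 = 1
So n8 = 1 as required.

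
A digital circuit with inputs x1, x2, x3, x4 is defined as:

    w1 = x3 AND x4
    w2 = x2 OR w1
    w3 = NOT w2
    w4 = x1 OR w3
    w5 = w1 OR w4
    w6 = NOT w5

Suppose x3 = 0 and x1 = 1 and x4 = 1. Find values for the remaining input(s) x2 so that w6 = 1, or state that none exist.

With x3 = 0 and x1 = 1 and x4 = 1 fixed, none of the 2 settings of x2 give w6 = 1.
For example, with x2=0:
w1 = x3 AND x4 = 0 AND 1 = 0
w2 = x2 OR w1 = 0 OR 0 = 0
w3 = NOT w2 = NOT 0 = 1
w4 = x1 OR w3 = 1 OR 1 = 1
w5 = w1 OR w4 = 0 OR 1 = 1
w6 = NOT w5 = NOT 1 = 0
giving w6 = 0 ≠ 1.

no solution exists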